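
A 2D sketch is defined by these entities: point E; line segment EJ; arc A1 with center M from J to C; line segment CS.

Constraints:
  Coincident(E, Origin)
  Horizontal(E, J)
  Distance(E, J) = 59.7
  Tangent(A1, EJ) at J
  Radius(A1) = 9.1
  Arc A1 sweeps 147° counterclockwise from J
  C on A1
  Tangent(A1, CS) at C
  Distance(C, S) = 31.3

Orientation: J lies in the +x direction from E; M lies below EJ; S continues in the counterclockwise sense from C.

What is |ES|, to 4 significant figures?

87.76

E is at the origin; EJ is horizontal with |EJ| = 59.7 and J on the +x side, so J = (59.70, 0.000). The tangent condition forces MJ to be normal to EJ, so M = J + (0, -9.1) = (59.70, -9.100). On A1, J sits at bearing 90° from M; a 147° counterclockwise sweep puts C at bearing 237°, so C = M + 9.1·(cos 237°, sin 237°) = (54.74, -16.73). Tangency of A1 to CS means the radius MC is perpendicular to CS, so CS runs along (−sin 237°, cos 237°); with |CS| = 31.3, S = (80.99, -33.78). Then |ES| = |S − E| = 87.76.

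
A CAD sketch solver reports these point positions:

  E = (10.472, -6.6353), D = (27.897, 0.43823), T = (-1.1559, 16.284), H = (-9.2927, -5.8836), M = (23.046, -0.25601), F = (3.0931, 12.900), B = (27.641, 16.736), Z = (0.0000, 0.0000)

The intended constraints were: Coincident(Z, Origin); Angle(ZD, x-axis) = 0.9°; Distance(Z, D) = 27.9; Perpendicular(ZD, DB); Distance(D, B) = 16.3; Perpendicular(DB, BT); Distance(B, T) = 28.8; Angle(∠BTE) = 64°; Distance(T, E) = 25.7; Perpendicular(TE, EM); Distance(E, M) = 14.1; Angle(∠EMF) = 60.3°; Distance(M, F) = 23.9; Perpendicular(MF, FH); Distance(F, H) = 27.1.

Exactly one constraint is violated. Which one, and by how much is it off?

Distance(F, H) = 27.1 — off by 4.60.

Z = (0.00, 0.00) ✓; ZD at 0.9000° ✓; |ZD| = 27.90 ✓; ∠(ZD, DB) = 90.00° ✓; |DB| = 16.30 ✓; ∠(DB, BT) = 90.00° ✓; |BT| = 28.80 ✓; ∠BTE = 64.00° ✓; |TE| = 25.70 ✓; ∠(TE, EM) = 90.00° ✓; |EM| = 14.10 ✓; ∠EMF = 60.30° ✓; |MF| = 23.90 ✓; ∠(MF, FH) = 90.00° ✓; |FH| = 22.50 ✗.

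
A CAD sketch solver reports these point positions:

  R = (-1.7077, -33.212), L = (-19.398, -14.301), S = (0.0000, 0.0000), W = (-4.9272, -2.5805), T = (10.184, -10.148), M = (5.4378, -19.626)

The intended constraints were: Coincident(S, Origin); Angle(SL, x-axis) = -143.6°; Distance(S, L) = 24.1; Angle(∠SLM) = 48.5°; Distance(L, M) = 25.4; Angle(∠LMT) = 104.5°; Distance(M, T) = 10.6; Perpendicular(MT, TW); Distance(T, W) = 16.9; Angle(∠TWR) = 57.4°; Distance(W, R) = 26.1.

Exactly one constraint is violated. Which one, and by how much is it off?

Distance(W, R) = 26.1 — off by 4.70.

S = (0.00, 0.00) ✓; SL at -143.6° ✓; |SL| = 24.10 ✓; ∠SLM = 48.50° ✓; |LM| = 25.40 ✓; ∠LMT = 104.5° ✓; |MT| = 10.60 ✓; ∠(MT, TW) = 90.00° ✓; |TW| = 16.90 ✓; ∠TWR = 57.40° ✓; |WR| = 30.80 ✗.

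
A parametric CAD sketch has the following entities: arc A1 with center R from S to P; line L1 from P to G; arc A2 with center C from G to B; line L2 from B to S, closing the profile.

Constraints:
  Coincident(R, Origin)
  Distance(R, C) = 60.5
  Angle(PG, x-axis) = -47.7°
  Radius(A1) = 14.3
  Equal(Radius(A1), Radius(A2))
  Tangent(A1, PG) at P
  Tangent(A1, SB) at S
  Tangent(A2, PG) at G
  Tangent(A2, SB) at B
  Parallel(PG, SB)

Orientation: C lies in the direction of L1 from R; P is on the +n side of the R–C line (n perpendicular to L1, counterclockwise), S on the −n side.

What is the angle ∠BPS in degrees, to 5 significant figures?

64.699°

The slot axis is L1's direction at -47.7°, so u = (cos -47.7°, sin -47.7°) = (0.67301, -0.73963) and n = (−sin -47.7°, cos -47.7°) = (0.73963, 0.67301). R is at the origin and C lies 60.5 along u from R, so C = 60.5·u = (40.717, -44.748). Tangency of A1 to both parallel lines with radius 14.3 puts P and S at R ± 14.3·n: P = (10.577, 9.6241), S = (-10.577, -9.6241). Equal radii place G and B the same way about C: G = C + 14.3·n = (51.294, -35.124), B = C − 14.3·n = (30.141, -54.372). Then cos ∠BPS = PB·PS / (|PB||PS|), giving 64.699°.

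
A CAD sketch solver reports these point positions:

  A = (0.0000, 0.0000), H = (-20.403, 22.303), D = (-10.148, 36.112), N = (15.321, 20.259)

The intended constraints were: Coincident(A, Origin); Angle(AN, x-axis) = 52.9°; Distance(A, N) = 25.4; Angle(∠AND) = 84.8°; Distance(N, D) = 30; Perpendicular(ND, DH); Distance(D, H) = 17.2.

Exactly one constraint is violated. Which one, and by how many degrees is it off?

Perpendicular(ND, DH) — off by 4.70°.

A = (0.00, 0.00) ✓; AN at 52.90° ✓; |AN| = 25.40 ✓; ∠AND = 84.80° ✓; |ND| = 30.00 ✓; ∠(ND, DH) = 85.30° ✗; |DH| = 17.20 ✓.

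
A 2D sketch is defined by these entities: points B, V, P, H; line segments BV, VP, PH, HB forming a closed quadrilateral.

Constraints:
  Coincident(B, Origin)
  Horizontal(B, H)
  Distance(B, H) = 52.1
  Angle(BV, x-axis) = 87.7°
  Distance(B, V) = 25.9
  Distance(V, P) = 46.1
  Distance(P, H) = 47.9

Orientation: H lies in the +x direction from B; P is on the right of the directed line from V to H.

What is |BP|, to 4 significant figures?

21.35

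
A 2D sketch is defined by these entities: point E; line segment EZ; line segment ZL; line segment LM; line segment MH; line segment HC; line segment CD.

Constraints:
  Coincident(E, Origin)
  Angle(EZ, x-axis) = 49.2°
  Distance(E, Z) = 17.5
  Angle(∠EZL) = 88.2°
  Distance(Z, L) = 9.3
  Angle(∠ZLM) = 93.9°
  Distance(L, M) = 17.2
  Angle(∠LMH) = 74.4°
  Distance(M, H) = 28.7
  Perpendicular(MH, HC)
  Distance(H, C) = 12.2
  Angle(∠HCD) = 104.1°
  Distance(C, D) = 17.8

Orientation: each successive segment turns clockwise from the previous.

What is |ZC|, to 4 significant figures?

15.17

∠LMH = 74.4° gives MH at 125.7° from the x-axis; with |MH| = 28.7, H = (-9.221, 16.84). MH ⟂ HC, so HC runs at 35.70°; with |HC| = 12.2, C = (0.6862, 23.96). Then |ZC| = |C − Z| = 15.17.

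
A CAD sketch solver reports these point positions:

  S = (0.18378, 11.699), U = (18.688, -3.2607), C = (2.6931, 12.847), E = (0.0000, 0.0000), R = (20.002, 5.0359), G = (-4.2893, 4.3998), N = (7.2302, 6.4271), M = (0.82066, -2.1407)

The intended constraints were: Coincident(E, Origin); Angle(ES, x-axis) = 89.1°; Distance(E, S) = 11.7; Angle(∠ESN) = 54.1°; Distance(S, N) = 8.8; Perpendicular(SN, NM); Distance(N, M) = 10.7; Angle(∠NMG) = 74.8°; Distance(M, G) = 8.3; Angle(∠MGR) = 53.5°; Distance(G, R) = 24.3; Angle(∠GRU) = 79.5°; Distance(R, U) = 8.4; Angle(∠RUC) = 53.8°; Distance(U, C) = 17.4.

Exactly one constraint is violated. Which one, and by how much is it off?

Distance(U, C) = 17.4 — off by 5.30.

E = (0.00, 0.00) ✓; ES at 89.10° ✓; |ES| = 11.70 ✓; ∠ESN = 54.10° ✓; |SN| = 8.800 ✓; ∠(SN, NM) = 90.00° ✓; |NM| = 10.70 ✓; ∠NMG = 74.80° ✓; |MG| = 8.300 ✓; ∠MGR = 53.50° ✓; |GR| = 24.30 ✓; ∠GRU = 79.50° ✓; |RU| = 8.400 ✓; ∠RUC = 53.80° ✓; |UC| = 22.70 ✗.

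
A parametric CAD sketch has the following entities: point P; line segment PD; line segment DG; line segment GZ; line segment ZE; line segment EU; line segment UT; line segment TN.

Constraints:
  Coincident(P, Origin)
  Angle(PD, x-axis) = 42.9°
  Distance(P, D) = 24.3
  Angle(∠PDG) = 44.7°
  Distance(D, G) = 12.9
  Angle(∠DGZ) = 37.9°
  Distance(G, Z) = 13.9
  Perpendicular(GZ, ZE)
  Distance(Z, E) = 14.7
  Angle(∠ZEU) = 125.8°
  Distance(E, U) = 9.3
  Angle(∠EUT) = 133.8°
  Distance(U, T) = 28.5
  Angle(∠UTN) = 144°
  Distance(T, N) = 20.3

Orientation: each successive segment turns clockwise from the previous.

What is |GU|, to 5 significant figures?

21.120

P is at the origin; PD runs at 42.9° with length 24.3, so D = (17.801, 16.542). ∠PDG = 44.7° gives DG at -92.400° from the x-axis; with |DG| = 12.9, G = (17.261, 3.6528). ∠DGZ = 37.9° gives GZ at 125.50° from the x-axis; with |GZ| = 13.9, Z = (9.1888, 14.969). GZ is perpendicular to ZE, so ZE runs at 35.500°; with |ZE| = 14.7, E = (21.156, 23.505). ∠ZEU = 125.8° gives EU at -18.700° from the x-axis; with |EU| = 9.3, U = (29.965, 20.524). Then |GU| = |U − G| = 21.120.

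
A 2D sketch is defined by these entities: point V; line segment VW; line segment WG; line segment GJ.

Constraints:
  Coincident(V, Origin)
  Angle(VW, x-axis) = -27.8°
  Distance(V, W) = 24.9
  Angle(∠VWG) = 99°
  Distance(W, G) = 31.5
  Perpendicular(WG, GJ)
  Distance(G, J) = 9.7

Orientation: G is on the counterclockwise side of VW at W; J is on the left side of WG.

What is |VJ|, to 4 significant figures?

38.40

∠VWG = 99.0°, so WG runs at -27.8° + (180° − 99.0°) = 53.20° from the x-axis; with |WG| = 31.5, G = W + 31.5·(cos 53.20°, sin 53.20°) = (40.90, 13.61). WG ⟂ GJ; with |GJ| = 9.7 on the left of WG, J = G + 9.7·(-0.8007, 0.5990) = (33.13, 19.42). Then |VJ| = |J − V| = 38.40.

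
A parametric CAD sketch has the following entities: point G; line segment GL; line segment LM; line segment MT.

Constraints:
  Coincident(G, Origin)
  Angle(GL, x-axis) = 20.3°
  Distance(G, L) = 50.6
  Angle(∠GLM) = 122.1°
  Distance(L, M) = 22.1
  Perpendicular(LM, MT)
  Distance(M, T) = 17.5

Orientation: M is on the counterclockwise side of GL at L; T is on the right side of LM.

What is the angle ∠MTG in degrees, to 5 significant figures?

39.061°

G is at the origin; GL runs at 20.3° with length 50.6, so L = 50.6·(cos 20.3°, sin 20.3°) = (47.457, 17.555). ∠GLM = 122.1°, so LM runs at 20.3° + (180° − 122.1°) = 78.200° from the x-axis; with |LM| = 22.1, M = L + 22.1·(cos 78.200°, sin 78.200°) = (51.977, 39.188). LM ⟂ MT; with |MT| = 17.5 on the right of LM, T = M + 17.5·(0.97887, -0.20450) = (69.107, 35.609). Then cos ∠MTG = TM·TG / (|TM||TG|), giving 39.061°.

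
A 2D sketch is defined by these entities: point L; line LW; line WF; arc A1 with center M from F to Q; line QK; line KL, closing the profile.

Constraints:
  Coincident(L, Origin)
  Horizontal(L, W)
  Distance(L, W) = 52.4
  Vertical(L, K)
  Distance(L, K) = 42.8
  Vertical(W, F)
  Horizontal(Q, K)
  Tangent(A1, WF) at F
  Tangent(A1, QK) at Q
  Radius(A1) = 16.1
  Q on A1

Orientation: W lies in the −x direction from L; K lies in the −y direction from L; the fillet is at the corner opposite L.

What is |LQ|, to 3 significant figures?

56.1

L is at the origin; L and W share the same y with |LW| = 52.4 and W on the −x side, so W = (-52.4, 0.00). LK is vertical with |LK| = 42.8 and K on the −y side, so K = (0.00, -42.8). The virtual corner opposite L is at (-52.4, -42.8). Tangency of A1 to WF means the radius MF is perpendicular to WF and since A1 is tangent to QK there, MQ ⟂ QK, with radius 16.1, so the center M sits 16.1 in from both sides at M = (-36.3, -26.7). That places the tangent points at F = (-52.4, -26.7) on WF and Q = (-36.3, -42.8) on QK. Then |LQ| = |Q − L| = 56.1.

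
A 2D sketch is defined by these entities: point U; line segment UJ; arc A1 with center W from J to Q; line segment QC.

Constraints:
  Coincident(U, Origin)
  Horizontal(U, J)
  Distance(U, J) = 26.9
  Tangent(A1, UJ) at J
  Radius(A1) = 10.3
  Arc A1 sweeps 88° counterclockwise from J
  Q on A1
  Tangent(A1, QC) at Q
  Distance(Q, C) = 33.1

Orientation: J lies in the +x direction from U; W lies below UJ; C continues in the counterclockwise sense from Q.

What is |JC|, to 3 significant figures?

44.5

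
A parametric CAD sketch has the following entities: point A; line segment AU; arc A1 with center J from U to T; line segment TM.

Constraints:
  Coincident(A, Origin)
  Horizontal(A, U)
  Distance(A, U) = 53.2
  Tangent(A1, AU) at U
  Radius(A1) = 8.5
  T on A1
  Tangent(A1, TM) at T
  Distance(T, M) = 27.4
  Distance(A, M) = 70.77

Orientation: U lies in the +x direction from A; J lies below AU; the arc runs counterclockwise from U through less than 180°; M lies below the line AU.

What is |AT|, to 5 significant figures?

47.870

Checks: ∠(JU, UA) = 90.00° ✓; |JT| = 8.500 ✓; ∠(JT, TM) = 90.00° ✓; |TM| = 27.40 ✓; |AM| = 70.77 ✓.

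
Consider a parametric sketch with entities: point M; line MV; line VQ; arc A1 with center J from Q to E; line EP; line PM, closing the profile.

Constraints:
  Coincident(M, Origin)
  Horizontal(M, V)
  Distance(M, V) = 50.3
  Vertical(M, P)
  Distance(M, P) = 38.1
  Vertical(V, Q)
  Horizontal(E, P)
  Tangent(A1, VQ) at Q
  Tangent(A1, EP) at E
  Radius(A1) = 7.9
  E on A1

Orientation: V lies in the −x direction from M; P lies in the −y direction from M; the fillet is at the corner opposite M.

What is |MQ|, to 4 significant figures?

58.67

M is at the origin; MV is horizontal with |MV| = 50.3 and V on the −x side, so V = (-50.30, 0.000). M and P share the same x with |MP| = 38.1 and P on the −y side, so P = (0.000, -38.10). The virtual corner opposite M is at (-50.30, -38.10). A1 meets VQ tangentially, so JQ is at right angles to VQ and tangency of A1 to EP means the radius JE is perpendicular to EP, with radius 7.9, so the center J sits 7.9 in from both sides at J = (-42.40, -30.20). That places the tangent points at Q = (-50.30, -30.20) on VQ and E = (-42.40, -38.10) on EP. Then |MQ| = |Q − M| = 58.67.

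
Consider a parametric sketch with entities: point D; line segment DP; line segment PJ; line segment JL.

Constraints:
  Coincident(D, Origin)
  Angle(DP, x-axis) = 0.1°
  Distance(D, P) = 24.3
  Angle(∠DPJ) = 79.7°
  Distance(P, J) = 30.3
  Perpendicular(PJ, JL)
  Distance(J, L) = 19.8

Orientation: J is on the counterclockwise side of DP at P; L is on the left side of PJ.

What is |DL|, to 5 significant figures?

26.278

∠DPJ = 79.7°, so PJ runs at 0.1° + (180° − 79.7°) = 100.40° from the x-axis; with |PJ| = 30.3, J = P + 30.3·(cos 100.40°, sin 100.40°) = (18.830, 29.845). PJ ⟂ JL; with |JL| = 19.8 on the left of PJ, L = J + 19.8·(-0.98357, -0.18052) = (-0.64448, 26.270). Then |DL| = |L − D| = 26.278.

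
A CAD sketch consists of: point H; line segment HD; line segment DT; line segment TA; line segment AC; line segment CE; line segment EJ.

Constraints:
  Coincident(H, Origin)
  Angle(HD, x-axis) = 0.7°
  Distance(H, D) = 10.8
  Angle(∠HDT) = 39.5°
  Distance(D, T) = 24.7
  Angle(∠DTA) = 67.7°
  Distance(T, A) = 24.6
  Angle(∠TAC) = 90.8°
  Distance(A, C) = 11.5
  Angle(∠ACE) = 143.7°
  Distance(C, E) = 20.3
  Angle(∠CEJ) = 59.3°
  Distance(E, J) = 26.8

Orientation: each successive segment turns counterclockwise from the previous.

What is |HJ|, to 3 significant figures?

13.8

H is at the origin; HD runs at 0.7° with length 10.8, so D = (10.8, 0.132). ∠HDT = 39.5° gives DT at 141° from the x-axis; with |DT| = 24.7, T = (-8.45, 15.6). ∠DTA = 67.7° gives TA at -106° from the x-axis; with |TA| = 24.6, A = (-15.4, -7.98). ∠TAC = 90.8° gives AC at -17.3° from the x-axis; with |AC| = 11.5, C = (-4.46, -11.4). ∠ACE = 143.7° gives CE at 19.0° from the x-axis; with |CE| = 20.3, E = (14.7, -4.79). ∠CEJ = 59.3° gives EJ at 140° from the x-axis; with |EJ| = 26.8, J = (-5.70, 12.5). Then |HJ| = |J − H| = 13.8.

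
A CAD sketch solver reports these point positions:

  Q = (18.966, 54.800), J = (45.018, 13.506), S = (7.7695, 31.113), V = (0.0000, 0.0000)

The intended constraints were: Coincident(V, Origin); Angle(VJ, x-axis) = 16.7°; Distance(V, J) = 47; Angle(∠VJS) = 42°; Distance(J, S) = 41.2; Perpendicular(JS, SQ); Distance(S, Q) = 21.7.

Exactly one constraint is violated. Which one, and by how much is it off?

Distance(S, Q) = 21.7 — off by 4.50.

V = (0.00, 0.00) ✓; VJ at 16.70° ✓; |VJ| = 47.00 ✓; ∠VJS = 42.00° ✓; |JS| = 41.20 ✓; ∠(JS, SQ) = 90.00° ✓; |SQ| = 26.20 ✗.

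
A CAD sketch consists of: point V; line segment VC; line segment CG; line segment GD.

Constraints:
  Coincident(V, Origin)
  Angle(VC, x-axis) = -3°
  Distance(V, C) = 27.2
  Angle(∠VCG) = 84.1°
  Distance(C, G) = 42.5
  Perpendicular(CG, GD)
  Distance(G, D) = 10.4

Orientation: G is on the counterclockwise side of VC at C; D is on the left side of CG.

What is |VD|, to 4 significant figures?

43.06

V is at the origin; VC runs at -3.0° with length 27.2, so C = 27.2·(cos -3.0°, sin -3.0°) = (27.16, -1.424). ∠VCG = 84.1°, so CG runs at -3.0° + (180° − 84.1°) = 92.90° from the x-axis; with |CG| = 42.5, G = C + 42.5·(cos 92.90°, sin 92.90°) = (25.01, 41.02). CG ⟂ GD; with |GD| = 10.4 on the left of CG, D = G + 10.4·(-0.9987, -0.05059) = (14.63, 40.50). Then |VD| = |D − V| = 43.06.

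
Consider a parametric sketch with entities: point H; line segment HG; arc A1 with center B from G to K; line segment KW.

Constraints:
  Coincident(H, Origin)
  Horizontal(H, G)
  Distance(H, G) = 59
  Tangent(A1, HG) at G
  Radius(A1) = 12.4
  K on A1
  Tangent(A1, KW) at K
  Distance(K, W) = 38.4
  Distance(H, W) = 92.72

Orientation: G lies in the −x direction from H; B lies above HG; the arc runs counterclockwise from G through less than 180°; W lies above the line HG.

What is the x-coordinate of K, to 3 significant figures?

-50.9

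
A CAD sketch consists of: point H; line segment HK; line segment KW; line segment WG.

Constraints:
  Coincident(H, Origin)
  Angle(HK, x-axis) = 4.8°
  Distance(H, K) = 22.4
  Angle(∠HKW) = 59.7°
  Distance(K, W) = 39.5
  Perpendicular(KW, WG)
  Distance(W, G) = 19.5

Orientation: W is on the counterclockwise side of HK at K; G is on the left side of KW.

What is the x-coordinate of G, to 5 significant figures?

-16.345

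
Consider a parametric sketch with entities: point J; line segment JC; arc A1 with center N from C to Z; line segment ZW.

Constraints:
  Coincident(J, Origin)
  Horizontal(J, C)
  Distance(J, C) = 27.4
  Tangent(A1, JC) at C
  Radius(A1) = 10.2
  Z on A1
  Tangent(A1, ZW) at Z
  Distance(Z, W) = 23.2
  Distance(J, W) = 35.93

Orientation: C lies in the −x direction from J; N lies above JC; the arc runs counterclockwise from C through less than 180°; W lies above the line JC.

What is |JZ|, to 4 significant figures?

19.62

Checks: |NZ| = 10.20 ✓; ∠(NZ, ZW) = 90.00° ✓; |ZW| = 23.20 ✓; |JW| = 35.93 ✓.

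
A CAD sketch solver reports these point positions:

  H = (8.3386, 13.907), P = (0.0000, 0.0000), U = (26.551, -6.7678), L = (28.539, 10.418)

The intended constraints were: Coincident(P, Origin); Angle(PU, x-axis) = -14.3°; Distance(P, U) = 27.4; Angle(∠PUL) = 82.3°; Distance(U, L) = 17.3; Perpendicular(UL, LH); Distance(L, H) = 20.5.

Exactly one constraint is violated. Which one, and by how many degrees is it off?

Perpendicular(UL, LH) — off by 3.20°.

P = (0.00, 0.00) ✓; PU at -14.30° ✓; |PU| = 27.40 ✓; ∠PUL = 82.30° ✓; |UL| = 17.30 ✓; ∠(UL, LH) = 86.80° ✗; |LH| = 20.50 ✓.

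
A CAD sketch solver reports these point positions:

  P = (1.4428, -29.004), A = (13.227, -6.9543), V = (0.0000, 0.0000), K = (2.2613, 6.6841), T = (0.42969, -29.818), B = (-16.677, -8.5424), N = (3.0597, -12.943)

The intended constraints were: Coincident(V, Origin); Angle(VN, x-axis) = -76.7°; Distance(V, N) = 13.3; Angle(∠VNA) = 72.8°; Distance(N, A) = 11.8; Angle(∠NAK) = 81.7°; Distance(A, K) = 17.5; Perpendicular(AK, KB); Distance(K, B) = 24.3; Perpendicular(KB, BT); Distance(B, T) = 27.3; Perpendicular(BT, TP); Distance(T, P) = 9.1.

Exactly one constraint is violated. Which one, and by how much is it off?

Distance(T, P) = 9.1 — off by 7.80.

V = (0.00, 0.00) ✓; VN at -76.70° ✓; |VN| = 13.30 ✓; ∠VNA = 72.80° ✓; |NA| = 11.80 ✓; ∠NAK = 81.70° ✓; |AK| = 17.50 ✓; ∠(AK, KB) = 90.00° ✓; |KB| = 24.30 ✓; ∠(KB, BT) = 90.00° ✓; |BT| = 27.30 ✓; ∠(BT, TP) = 89.98° ✓; |TP| = 1.300 ✗.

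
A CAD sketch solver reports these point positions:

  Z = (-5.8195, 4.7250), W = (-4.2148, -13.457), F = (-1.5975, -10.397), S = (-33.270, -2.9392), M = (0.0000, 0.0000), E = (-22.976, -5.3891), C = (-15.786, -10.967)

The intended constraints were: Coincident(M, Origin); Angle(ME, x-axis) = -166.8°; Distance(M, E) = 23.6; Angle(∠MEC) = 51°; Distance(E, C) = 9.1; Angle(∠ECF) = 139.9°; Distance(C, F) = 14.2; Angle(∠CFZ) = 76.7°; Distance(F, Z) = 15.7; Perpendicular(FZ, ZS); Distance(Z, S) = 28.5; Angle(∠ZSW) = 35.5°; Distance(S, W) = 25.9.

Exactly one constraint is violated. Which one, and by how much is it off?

Distance(S, W) = 25.9 — off by 5.00.

M = (0.00, 0.00) ✓; ME at -166.8° ✓; |ME| = 23.60 ✓; ∠MEC = 51.00° ✓; |EC| = 9.100 ✓; ∠ECF = 139.9° ✓; |CF| = 14.20 ✓; ∠CFZ = 76.70° ✓; |FZ| = 15.70 ✓; ∠(FZ, ZS) = 90.00° ✓; |ZS| = 28.50 ✓; ∠ZSW = 35.50° ✓; |SW| = 30.90 ✗.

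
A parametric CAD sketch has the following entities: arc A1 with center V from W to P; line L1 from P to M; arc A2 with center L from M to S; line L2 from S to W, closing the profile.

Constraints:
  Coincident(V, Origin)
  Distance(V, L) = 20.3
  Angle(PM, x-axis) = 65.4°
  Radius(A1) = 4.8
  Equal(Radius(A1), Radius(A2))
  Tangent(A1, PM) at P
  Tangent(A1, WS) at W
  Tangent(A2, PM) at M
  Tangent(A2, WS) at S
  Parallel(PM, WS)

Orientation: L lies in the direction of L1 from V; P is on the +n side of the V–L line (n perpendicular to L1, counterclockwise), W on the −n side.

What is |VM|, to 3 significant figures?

20.9

Tangency of A1 to both parallel lines with radius 4.8 puts P and W at V ± 4.8·n: P = (-4.36, 2.00), W = (4.36, -2.00). Equal radii place M and S the same way about L: M = L + 4.8·n = (4.09, 20.5), S = L − 4.8·n = (12.8, 16.5). Then |VM| = |M − V| = 20.9.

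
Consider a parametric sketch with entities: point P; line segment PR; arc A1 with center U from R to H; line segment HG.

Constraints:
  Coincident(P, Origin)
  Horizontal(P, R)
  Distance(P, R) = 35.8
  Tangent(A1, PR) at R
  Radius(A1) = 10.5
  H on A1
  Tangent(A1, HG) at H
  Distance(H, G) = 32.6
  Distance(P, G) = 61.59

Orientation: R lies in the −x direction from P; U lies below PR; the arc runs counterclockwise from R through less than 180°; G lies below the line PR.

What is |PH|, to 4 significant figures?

47.66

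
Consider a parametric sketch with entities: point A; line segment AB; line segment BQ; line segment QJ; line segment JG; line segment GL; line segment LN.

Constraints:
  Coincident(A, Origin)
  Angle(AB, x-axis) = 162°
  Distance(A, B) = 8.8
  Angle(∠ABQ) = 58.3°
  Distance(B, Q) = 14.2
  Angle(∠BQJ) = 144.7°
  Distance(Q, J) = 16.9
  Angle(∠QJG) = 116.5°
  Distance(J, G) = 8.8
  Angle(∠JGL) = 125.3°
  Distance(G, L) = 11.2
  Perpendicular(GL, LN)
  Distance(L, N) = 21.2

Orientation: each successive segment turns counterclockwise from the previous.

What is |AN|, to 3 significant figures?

3.93

A is at the origin; AB runs at 162.0° with length 8.8, so B = (-8.37, 2.72). ∠ABQ = 58.3° gives BQ at -76.3° from the x-axis; with |BQ| = 14.2, Q = (-5.01, -11.1). ∠BQJ = 144.7° gives QJ at -41.0° from the x-axis; with |QJ| = 16.9, J = (7.75, -22.2). ∠QJG = 116.5° gives JG at 22.5° from the x-axis; with |JG| = 8.8, G = (15.9, -18.8). ∠JGL = 125.3° gives GL at 77.2° from the x-axis; with |GL| = 11.2, L = (18.4, -7.87). GL is perpendicular to LN, so LN runs at 167°; with |LN| = 21.2, N = (-2.31, -3.18). Then |AN| = |N − A| = 3.93.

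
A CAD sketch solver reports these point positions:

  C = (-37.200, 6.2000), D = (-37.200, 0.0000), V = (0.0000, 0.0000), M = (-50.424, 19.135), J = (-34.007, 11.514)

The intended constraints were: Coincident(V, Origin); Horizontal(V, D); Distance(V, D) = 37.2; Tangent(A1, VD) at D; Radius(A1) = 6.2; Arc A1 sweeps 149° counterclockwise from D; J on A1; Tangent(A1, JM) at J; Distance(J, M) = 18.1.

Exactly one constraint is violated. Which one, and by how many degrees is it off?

Tangent(A1, JM) at J — off by 6.10°.

V = (0.00, 0.00) ✓; V.y = 0.00, D.y = 0.00 ✓; |VD| = 37.20 ✓; ∠(CD, DV) = 90.00° ✓; |CD| = 6.200 ✓; bearing(C→J) − bearing(C→D) = 149.0° ✓; |CJ| = 6.200 ✓; ∠(CJ, JM) = 83.90° ✗; |JM| = 18.10 ✓.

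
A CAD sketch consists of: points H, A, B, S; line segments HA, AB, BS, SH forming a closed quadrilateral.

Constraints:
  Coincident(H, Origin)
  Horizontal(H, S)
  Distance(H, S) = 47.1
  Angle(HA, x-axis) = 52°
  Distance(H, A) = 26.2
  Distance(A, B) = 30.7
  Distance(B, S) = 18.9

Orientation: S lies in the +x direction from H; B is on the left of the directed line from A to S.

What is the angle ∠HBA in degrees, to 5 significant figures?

25.262°

Checks: |AB| = 30.70 ✓; |BS| = 18.90 ✓.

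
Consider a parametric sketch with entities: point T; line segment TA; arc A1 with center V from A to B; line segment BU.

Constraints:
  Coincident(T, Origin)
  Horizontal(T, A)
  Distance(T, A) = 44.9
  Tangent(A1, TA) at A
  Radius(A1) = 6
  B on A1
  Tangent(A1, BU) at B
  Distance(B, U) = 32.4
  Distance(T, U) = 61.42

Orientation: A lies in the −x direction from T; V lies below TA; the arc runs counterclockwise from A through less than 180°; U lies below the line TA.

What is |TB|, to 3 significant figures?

51.3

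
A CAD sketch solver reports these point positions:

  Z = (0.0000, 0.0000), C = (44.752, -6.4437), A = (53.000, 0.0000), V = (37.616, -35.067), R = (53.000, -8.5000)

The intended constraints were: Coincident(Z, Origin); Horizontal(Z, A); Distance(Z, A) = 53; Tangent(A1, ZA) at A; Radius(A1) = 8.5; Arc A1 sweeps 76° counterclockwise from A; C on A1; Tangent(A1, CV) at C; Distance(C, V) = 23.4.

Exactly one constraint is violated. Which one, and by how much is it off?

Distance(C, V) = 23.4 — off by 6.10.

Z = (0.00, 0.00) ✓; Z.y = 0.00, A.y = 0.00 ✓; |ZA| = 53.00 ✓; ∠(RA, AZ) = 90.00° ✓; |RA| = 8.500 ✓; bearing(R→C) − bearing(R→A) = 76.00° ✓; |RC| = 8.500 ✓; ∠(RC, CV) = 90.00° ✓; |CV| = 29.50 ✗.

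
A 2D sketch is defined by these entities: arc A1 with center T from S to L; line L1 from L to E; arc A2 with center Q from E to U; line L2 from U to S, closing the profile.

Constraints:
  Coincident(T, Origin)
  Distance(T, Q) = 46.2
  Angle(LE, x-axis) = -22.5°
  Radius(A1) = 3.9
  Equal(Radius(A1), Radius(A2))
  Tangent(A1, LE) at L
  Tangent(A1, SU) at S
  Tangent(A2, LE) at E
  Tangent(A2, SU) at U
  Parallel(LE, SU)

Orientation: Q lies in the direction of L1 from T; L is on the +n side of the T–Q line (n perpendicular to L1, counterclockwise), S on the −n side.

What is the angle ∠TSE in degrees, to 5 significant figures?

80.417°

The slot axis is L1's direction at -22.5°, so u = (cos -22.5°, sin -22.5°) = (0.92388, -0.38268) and n = (−sin -22.5°, cos -22.5°) = (0.38268, 0.92388). T is at the origin and Q lies 46.2 along u from T, so Q = 46.2·u = (42.683, -17.680). Tangency of A1 to both parallel lines with radius 3.9 puts L and S at T ± 3.9·n: L = (1.4925, 3.6031), S = (-1.4925, -3.6031). Equal radii place E and U the same way about Q: E = Q + 3.9·n = (44.176, -14.077), U = Q − 3.9·n = (41.191, -21.283). Then cos ∠TSE = ST·SE / (|ST||SE|), giving 80.417°.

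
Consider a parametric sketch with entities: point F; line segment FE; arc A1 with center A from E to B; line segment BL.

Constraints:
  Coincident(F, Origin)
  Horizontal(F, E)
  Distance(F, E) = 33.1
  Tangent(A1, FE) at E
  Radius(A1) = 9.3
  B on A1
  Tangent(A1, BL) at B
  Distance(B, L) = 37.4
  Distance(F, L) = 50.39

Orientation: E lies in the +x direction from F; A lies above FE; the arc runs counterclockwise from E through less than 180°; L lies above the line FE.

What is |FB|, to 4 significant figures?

43.37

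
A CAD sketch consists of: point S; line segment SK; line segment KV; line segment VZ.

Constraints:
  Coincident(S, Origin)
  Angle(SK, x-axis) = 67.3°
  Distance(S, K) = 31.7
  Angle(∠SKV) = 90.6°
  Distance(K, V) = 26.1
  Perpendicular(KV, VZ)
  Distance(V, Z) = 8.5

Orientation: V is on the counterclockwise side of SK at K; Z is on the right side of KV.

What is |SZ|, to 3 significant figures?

48.1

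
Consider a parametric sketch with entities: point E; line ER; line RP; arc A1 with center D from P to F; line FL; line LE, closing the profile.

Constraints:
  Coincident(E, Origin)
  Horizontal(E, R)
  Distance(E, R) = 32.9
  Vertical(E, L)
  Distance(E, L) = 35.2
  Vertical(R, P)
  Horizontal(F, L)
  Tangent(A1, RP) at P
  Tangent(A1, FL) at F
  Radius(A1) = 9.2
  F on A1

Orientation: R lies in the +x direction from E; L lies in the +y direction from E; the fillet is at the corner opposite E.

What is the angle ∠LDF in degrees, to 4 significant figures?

68.78°

E is at the origin; ER is horizontal with |ER| = 32.9 and R on the +x side, so R = (32.90, 0.000). EL is vertical with |EL| = 35.2 and L on the +y side, so L = (0.000, 35.20). The virtual corner opposite E is at (32.90, 35.20). Since A1 is tangent to RP there, DP ⟂ RP and A1 meets FL tangentially, so DF is at right angles to FL, with radius 9.2, so the center D sits 9.2 in from both sides at D = (23.70, 26.00). That places the tangent points at P = (32.90, 26.00) on RP and F = (23.70, 35.20) on FL. Then cos ∠LDF = DL·DF / (|DL||DF|), giving 68.78°.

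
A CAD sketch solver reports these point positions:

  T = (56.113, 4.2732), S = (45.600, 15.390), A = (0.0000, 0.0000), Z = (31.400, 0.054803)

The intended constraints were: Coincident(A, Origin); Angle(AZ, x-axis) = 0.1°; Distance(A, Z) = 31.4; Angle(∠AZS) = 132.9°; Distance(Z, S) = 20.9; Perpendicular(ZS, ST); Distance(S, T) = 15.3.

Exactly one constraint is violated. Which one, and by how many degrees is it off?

Perpendicular(ZS, ST) — off by 3.80°.

A = (0.00, 0.00) ✓; AZ at 0.1000° ✓; |AZ| = 31.40 ✓; ∠AZS = 132.9° ✓; |ZS| = 20.90 ✓; ∠(ZS, ST) = 93.80° ✗; |ST| = 15.30 ✓.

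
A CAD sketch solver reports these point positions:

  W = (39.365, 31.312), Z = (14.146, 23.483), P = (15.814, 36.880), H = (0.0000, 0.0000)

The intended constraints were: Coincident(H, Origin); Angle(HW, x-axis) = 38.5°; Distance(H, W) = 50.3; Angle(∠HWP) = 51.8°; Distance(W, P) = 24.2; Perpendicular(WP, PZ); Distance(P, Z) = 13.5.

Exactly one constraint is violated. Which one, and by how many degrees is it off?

Perpendicular(WP, PZ) — off by 6.20°.

H = (0.00, 0.00) ✓; HW at 38.50° ✓; |HW| = 50.30 ✓; ∠HWP = 51.80° ✓; |WP| = 24.20 ✓; ∠(WP, PZ) = 96.20° ✗; |PZ| = 13.50 ✓.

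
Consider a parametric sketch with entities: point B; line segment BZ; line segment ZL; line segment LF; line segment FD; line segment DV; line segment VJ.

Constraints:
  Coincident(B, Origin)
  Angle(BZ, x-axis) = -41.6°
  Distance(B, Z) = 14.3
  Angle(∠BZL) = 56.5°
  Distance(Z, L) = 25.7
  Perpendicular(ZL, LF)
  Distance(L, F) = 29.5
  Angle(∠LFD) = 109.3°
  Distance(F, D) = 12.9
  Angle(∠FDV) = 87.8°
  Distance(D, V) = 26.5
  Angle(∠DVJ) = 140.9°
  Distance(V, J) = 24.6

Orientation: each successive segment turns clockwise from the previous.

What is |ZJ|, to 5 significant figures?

20.738

B is at the origin; BZ runs at -41.6° with length 14.3, so Z = (10.694, -9.4941). ∠BZL = 56.5° gives ZL at -165.10° from the x-axis; with |ZL| = 25.7, L = (-14.142, -16.102). The perpendicularity gives LF at right angles to ZL, so LF runs at 104.90°; with |LF| = 29.5, F = (-21.728, 12.406). ∠LFD = 109.3° gives FD at 34.200° from the x-axis; with |FD| = 12.9, D = (-11.058, 19.657). ∠FDV = 87.8° gives DV at -58.000° from the x-axis; with |DV| = 26.5, V = (2.9844, -2.8168). ∠DVJ = 140.9° gives VJ at -97.100° from the x-axis; with |VJ| = 24.6, J = (-0.056166, -27.228). Then |ZJ| = |J − Z| = 20.738.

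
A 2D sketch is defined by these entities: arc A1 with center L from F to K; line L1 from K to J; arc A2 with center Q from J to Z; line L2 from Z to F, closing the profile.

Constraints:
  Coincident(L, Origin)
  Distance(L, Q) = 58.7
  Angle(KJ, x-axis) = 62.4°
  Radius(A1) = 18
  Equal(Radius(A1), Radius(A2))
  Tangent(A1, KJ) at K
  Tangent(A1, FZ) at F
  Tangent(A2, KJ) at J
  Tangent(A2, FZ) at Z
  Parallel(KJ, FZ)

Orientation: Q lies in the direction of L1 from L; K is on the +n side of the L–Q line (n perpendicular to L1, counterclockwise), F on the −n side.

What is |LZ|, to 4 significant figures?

61.40

The slot axis is L1's direction at 62.4°, so u = (cos 62.4°, sin 62.4°) = (0.4633, 0.8862) and n = (−sin 62.4°, cos 62.4°) = (-0.8862, 0.4633). L is at the origin and Q lies 58.7 along u from L, so Q = 58.7·u = (27.20, 52.02). Tangency of A1 to both parallel lines with radius 18.0 puts K and F at L ± 18.0·n: K = (-15.95, 8.339), F = (15.95, -8.339). Equal radii place J and Z the same way about Q: J = Q + 18.0·n = (11.24, 60.36), Z = Q − 18.0·n = (43.15, 43.68). Then |LZ| = |Z − L| = 61.40.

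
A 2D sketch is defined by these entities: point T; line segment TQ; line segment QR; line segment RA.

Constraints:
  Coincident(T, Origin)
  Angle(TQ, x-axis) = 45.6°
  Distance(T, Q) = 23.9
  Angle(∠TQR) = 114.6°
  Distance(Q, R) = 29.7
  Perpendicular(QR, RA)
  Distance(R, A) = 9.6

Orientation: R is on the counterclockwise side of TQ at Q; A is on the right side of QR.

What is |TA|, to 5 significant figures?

50.534

T is at the origin; TQ runs at 45.6° with length 23.9, so Q = 23.9·(cos 45.6°, sin 45.6°) = (16.722, 17.076). ∠TQR = 114.6°, so QR runs at 45.6° + (180° − 114.6°) = 111.00° from the x-axis; with |QR| = 29.7, R = Q + 29.7·(cos 111.00°, sin 111.00°) = (6.0784, 44.803). QR ⟂ RA; with |RA| = 9.6 on the right of QR, A = R + 9.6·(0.93358, 0.35837) = (15.041, 48.244). Then |TA| = |A − T| = 50.534.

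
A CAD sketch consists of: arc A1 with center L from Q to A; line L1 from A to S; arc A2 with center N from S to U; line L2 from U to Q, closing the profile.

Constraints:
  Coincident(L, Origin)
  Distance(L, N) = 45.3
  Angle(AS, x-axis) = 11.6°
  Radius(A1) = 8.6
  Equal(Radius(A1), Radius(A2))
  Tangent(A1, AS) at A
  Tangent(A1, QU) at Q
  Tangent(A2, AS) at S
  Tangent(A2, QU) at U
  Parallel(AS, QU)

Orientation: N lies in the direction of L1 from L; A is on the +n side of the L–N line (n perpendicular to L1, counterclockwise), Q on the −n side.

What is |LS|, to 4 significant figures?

46.11

The slot axis is L1's direction at 11.6°, so u = (cos 11.6°, sin 11.6°) = (0.9796, 0.2011) and n = (−sin 11.6°, cos 11.6°) = (-0.2011, 0.9796). L is at the origin and N lies 45.3 along u from L, so N = 45.3·u = (44.37, 9.109). Tangency of A1 to both parallel lines with radius 8.6 puts A and Q at L ± 8.6·n: A = (-1.729, 8.424), Q = (1.729, -8.424). Equal radii place S and U the same way about N: S = N + 8.6·n = (42.65, 17.53), U = N − 8.6·n = (46.10, 0.6845). Then |LS| = |S − L| = 46.11.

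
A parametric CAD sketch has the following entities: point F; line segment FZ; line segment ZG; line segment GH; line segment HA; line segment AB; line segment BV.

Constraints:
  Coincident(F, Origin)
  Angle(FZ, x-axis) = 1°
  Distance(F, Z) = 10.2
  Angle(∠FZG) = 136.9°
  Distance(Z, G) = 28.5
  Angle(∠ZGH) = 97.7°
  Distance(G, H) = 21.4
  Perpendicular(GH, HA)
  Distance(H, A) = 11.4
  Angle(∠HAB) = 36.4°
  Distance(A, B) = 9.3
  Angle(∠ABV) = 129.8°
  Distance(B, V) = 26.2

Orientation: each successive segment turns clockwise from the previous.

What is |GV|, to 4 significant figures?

30.88

∠HAB = 36.4° gives AB at 2.000° from the x-axis; with |AB| = 9.3, B = (19.14, -29.82). ∠ABV = 129.8° gives BV at -48.20° from the x-axis; with |BV| = 26.2, V = (36.61, -49.35). Then |GV| = |V − G| = 30.88.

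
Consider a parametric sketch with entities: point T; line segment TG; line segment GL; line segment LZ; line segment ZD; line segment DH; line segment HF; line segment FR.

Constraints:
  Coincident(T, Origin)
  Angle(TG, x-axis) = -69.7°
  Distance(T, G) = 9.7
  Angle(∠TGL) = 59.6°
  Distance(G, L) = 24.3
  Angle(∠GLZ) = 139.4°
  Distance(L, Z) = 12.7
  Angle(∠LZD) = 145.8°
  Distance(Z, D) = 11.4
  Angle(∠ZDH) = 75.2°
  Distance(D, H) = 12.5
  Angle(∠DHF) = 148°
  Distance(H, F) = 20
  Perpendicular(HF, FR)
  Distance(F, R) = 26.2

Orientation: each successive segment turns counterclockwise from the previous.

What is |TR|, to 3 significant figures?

27.2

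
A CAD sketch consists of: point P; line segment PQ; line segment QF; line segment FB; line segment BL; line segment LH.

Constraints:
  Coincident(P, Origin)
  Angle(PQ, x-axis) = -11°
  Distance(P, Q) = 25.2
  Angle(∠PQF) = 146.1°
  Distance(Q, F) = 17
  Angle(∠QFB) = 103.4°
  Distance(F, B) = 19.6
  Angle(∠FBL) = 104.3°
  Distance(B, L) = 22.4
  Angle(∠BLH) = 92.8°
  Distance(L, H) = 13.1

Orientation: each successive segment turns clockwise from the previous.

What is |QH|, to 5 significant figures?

18.850

P is at the origin; PQ runs at -11.0° with length 25.2, so Q = (24.737, -4.8084). ∠PQF = 146.1° gives QF at -44.900° from the x-axis; with |QF| = 17.0, F = (36.779, -16.808). ∠QFB = 103.4° gives FB at -121.50° from the x-axis; with |FB| = 19.6, B = (26.538, -33.520). ∠FBL = 104.3° gives BL at 162.80° from the x-axis; with |BL| = 22.4, L = (5.1396, -26.896). ∠BLH = 92.8° gives LH at 75.600° from the x-axis; with |LH| = 13.1, H = (8.3974, -14.208). Then |QH| = |H − Q| = 18.850.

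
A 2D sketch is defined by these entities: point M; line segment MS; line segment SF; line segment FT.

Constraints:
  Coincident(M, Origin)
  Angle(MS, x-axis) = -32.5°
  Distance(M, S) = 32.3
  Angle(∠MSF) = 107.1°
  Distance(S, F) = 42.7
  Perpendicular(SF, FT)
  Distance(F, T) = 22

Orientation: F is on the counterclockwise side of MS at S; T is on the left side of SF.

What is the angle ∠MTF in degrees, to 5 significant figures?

99.646°

M is at the origin; MS runs at -32.5° with length 32.3, so S = 32.3·(cos -32.5°, sin -32.5°) = (27.242, -17.355). ∠MSF = 107.1°, so SF runs at -32.5° + (180° − 107.1°) = 40.400° from the x-axis; with |SF| = 42.7, F = S + 42.7·(cos 40.400°, sin 40.400°) = (59.759, 10.320). SF is perpendicular to FT; with |FT| = 22.0 on the left of SF, T = F + 22.0·(-0.64812, 0.76154) = (45.501, 27.074). Then cos ∠MTF = TM·TF / (|TM||TF|), giving 99.646°.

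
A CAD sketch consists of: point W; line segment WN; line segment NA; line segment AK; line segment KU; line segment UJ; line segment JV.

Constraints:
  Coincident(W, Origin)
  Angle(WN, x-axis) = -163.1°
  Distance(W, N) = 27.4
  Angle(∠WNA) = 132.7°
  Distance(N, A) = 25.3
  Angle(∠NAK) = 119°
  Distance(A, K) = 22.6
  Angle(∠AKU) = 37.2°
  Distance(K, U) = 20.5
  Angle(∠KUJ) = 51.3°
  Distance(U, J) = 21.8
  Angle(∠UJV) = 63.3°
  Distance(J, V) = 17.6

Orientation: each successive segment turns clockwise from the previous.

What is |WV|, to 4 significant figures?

55.68

W is at the origin; WN runs at -163.1° with length 27.4, so N = (-26.22, -7.965). ∠WNA = 132.7° gives NA at 149.6° from the x-axis; with |NA| = 25.3, A = (-48.04, 4.837). ∠NAK = 119.0° gives AK at 88.60° from the x-axis; with |AK| = 22.6, K = (-47.49, 27.43). ∠AKU = 37.2° gives KU at -54.20° from the x-axis; with |KU| = 20.5, U = (-35.49, 10.80). ∠KUJ = 51.3° gives UJ at 177.1° from the x-axis; with |UJ| = 21.8, J = (-57.27, 11.91). ∠UJV = 63.3° gives JV at 60.40° from the x-axis; with |JV| = 17.6, V = (-48.57, 27.21). Then |WV| = |V − W| = 55.68.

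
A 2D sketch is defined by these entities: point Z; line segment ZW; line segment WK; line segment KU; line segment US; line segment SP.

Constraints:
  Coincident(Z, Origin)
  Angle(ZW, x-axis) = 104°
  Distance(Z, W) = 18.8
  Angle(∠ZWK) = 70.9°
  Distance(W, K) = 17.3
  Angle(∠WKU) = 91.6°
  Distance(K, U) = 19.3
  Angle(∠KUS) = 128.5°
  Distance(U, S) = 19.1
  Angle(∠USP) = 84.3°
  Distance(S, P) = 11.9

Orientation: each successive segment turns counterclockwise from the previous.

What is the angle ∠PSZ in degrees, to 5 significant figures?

46.333°

∠KUS = 128.5° gives US at -7.0000° from the x-axis; with |US| = 19.1, S = (10.001, -9.9897). ∠USP = 84.3° gives SP at 88.700° from the x-axis; with |SP| = 11.9, P = (10.271, 1.9073). Then cos ∠PSZ = SP·SZ / (|SP||SZ|), giving 46.333°.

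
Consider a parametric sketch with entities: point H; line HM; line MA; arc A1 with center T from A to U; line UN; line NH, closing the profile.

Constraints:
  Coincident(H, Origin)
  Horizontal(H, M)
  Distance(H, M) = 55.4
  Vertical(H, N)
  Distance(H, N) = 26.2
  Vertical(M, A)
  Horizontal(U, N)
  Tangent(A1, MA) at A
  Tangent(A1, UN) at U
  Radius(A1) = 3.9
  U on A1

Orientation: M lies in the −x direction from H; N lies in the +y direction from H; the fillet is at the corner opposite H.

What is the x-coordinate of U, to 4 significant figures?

-51.50

H is at the origin; HM is horizontal with |HM| = 55.4 and M on the −x side, so M = (-55.40, 0.000). H and N share the same x with |HN| = 26.2 and N on the +y side, so N = (0.000, 26.20). The virtual corner opposite H is at (-55.40, 26.20). Since A1 is tangent to MA there, TA ⟂ MA and since A1 is tangent to UN there, TU ⟂ UN, with radius 3.9, so the center T sits 3.9 in from both sides at T = (-51.50, 22.30). That places the tangent points at A = (-55.40, 22.30) on MA and U = (-51.50, 26.20) on UN. So U.x = -51.50.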